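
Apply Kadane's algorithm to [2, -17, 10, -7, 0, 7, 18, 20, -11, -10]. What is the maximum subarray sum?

Using Kadane's algorithm on [2, -17, 10, -7, 0, 7, 18, 20, -11, -10]:

Scanning through the array:
Position 1 (value -17): max_ending_here = -15, max_so_far = 2
Position 2 (value 10): max_ending_here = 10, max_so_far = 10
Position 3 (value -7): max_ending_here = 3, max_so_far = 10
Position 4 (value 0): max_ending_here = 3, max_so_far = 10
Position 5 (value 7): max_ending_here = 10, max_so_far = 10
Position 6 (value 18): max_ending_here = 28, max_so_far = 28
Position 7 (value 20): max_ending_here = 48, max_so_far = 48
Position 8 (value -11): max_ending_here = 37, max_so_far = 48
Position 9 (value -10): max_ending_here = 27, max_so_far = 48

Maximum subarray: [10, -7, 0, 7, 18, 20]
Maximum sum: 48

The maximum subarray is [10, -7, 0, 7, 18, 20] with sum 48. This subarray runs from index 2 to index 7.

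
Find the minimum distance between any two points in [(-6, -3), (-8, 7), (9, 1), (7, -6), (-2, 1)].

Computing all pairwise distances among 5 points:

d((-6, -3), (-8, 7)) = 10.198
d((-6, -3), (9, 1)) = 15.5242
d((-6, -3), (7, -6)) = 13.3417
d((-6, -3), (-2, 1)) = 5.6569 <-- minimum
d((-8, 7), (9, 1)) = 18.0278
d((-8, 7), (7, -6)) = 19.8494
d((-8, 7), (-2, 1)) = 8.4853
d((9, 1), (7, -6)) = 7.2801
d((9, 1), (-2, 1)) = 11.0
d((7, -6), (-2, 1)) = 11.4018

Closest pair: (-6, -3) and (-2, 1) with distance 5.6569

The closest pair is (-6, -3) and (-2, 1) with Euclidean distance 5.6569. For 5 points, brute-force pairwise comparison is shown above. For large n, the divide-and-conquer algorithm (sort by x, recurse on halves, check the dividing strip) achieves O(n log n).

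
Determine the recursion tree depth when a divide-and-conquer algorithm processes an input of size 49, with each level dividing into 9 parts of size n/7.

For divide and conquer with division factor 7:

Problem sizes at each level:
Level 0: 49
Level 1: 7
Level 2: 1

The root is level 0 and the size-1 base case is level 2 (the tree spans levels 0 through 2, i.e. 3 levels counting the root), so the depth is the number of divisions: log_7(49) = 2

The recursion tree depth is log_7(49) = 2. At each level, the problem size is divided by 7, so it takes 2 divisions to reduce to a base case of size 1. The algorithm makes 9 recursive calls at each level.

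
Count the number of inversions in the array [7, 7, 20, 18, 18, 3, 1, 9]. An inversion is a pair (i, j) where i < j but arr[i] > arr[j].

Finding inversions in [7, 7, 20, 18, 18, 3, 1, 9]:

(0, 5): arr[0]=7 > arr[5]=3
(0, 6): arr[0]=7 > arr[6]=1
(1, 5): arr[1]=7 > arr[5]=3
(1, 6): arr[1]=7 > arr[6]=1
(2, 3): arr[2]=20 > arr[3]=18
(2, 4): arr[2]=20 > arr[4]=18
(2, 5): arr[2]=20 > arr[5]=3
(2, 6): arr[2]=20 > arr[6]=1
(2, 7): arr[2]=20 > arr[7]=9
(3, 5): arr[3]=18 > arr[5]=3
(3, 6): arr[3]=18 > arr[6]=1
(3, 7): arr[3]=18 > arr[7]=9
(4, 5): arr[4]=18 > arr[5]=3
(4, 6): arr[4]=18 > arr[6]=1
(4, 7): arr[4]=18 > arr[7]=9
(5, 6): arr[5]=3 > arr[6]=1

Total inversions: 16

The array has 16 inversion(s): (0,5), (0,6), (1,5), (1,6), (2,3), (2,4), (2,5), (2,6), (2,7), (3,5), (3,6), (3,7), (4,5), (4,6), (4,7), (5,6). Each pair (i,j) satisfies i < j and arr[i] > arr[j].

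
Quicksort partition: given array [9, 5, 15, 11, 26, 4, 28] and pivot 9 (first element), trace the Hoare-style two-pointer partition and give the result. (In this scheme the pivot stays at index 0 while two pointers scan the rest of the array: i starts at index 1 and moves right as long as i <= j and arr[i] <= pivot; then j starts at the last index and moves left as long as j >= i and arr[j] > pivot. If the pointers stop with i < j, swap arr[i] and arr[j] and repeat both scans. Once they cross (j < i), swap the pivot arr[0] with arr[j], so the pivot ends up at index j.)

Hoare-style two-pointer partition with pivot = 9:

Initial array: [9, 5, 15, 11, 26, 4, 28]

Pointers start at i = 1, j = 6.
i stops at index 2 (arr[2]=15 > 9), j stops at index 5 (arr[5]=4 <= 9): swap arr[2] and arr[5], array becomes [9, 5, 4, 11, 26, 15, 28]
i ends at 3, j ends at 2: the pointers have crossed (j < i), so scanning stops.

Swap pivot arr[0] with arr[2] to place pivot at position 2: [4, 5, 9, 11, 26, 15, 28]
Pivot position: 2

After partitioning with pivot 9, the array becomes [4, 5, 9, 11, 26, 15, 28]. The pivot is placed at index 2. All elements to the left of the pivot are <= 9, and all elements to the right are > 9.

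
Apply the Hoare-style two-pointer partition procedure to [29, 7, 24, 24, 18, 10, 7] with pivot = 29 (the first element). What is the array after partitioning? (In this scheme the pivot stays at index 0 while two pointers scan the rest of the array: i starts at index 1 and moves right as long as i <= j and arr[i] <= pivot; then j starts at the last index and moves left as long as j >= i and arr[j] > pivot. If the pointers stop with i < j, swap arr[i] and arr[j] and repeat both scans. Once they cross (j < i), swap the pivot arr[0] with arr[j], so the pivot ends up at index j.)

Hoare-style two-pointer partition with pivot = 29:

Initial array: [29, 7, 24, 24, 18, 10, 7]

Pointers start at i = 1, j = 6.
i ends at 7, j ends at 6: the pointers have crossed (j < i), so scanning stops.

Swap pivot arr[0] with arr[6] to place pivot at position 6: [7, 7, 24, 24, 18, 10, 29]
Pivot position: 6

After partitioning with pivot 29, the array becomes [7, 7, 24, 24, 18, 10, 29]. The pivot is placed at index 6. All elements to the left of the pivot are <= 29, and all elements to the right are > 29.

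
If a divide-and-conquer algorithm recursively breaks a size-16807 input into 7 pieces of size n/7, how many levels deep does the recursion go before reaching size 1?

For divide and conquer with division factor 7:

Problem sizes at each level:
Level 0: 16807
Level 1: 2401
Level 2: 343
Level 3: 49
Level 4: 7
Level 5: 1

The root is level 0 and the size-1 base case is level 5 (the tree spans levels 0 through 5, i.e. 6 levels counting the root), so the depth is the number of divisions: log_7(16807) = 5

The recursion tree depth is log_7(16807) = 5. At each level, the problem size is divided by 7, so it takes 5 divisions to reduce to a base case of size 1. The algorithm makes 7 recursive calls at each level.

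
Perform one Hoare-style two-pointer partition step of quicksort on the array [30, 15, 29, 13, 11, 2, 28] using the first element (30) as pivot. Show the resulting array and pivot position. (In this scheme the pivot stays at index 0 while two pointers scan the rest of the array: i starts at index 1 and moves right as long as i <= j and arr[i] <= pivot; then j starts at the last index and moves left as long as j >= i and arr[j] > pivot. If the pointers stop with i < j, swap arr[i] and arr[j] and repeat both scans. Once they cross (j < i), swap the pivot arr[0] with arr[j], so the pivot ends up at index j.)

Hoare-style two-pointer partition with pivot = 30:

Initial array: [30, 15, 29, 13, 11, 2, 28]

Pointers start at i = 1, j = 6.
i ends at 7, j ends at 6: the pointers have crossed (j < i), so scanning stops.

Swap pivot arr[0] with arr[6] to place pivot at position 6: [28, 15, 29, 13, 11, 2, 30]
Pivot position: 6

After partitioning with pivot 30, the array becomes [28, 15, 29, 13, 11, 2, 30]. The pivot is placed at index 6. All elements to the left of the pivot are <= 30, and all elements to the right are > 30.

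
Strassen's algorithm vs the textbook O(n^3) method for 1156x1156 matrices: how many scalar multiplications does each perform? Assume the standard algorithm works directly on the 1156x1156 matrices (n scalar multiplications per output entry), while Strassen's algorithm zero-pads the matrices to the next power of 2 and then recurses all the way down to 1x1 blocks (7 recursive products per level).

Matrix multiplication for 1156x1156 matrices:

Strassen's algorithm requires power-of-2 dimensions. Pad 1156x1156 to 2048x2048 (next power of 2).

Standard algorithm: 1156^3 = 1544804416 multiplications
Strassen's algorithm: 7^(log2(2048)) = 7^11 = 1977326743 multiplications
Difference: 1544804416 - 1977326743 = -432522327 (Strassen uses MORE here due to padding overhead — for small or just-over-power-of-2 n, padding can outweigh the per-level savings)

Standard: 1544804416 multiplications (1156^3). Strassen: 1977326743 multiplications (7^11, after padding to 2048x2048). Strassen reduces 8 recursive multiplications to 7 at each level.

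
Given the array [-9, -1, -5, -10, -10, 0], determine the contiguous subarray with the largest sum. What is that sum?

Using Kadane's algorithm on [-9, -1, -5, -10, -10, 0]:

Scanning through the array:
Position 1 (value -1): max_ending_here = -1, max_so_far = -1
Position 2 (value -5): max_ending_here = -5, max_so_far = -1
Position 3 (value -10): max_ending_here = -10, max_so_far = -1
Position 4 (value -10): max_ending_here = -10, max_so_far = -1
Position 5 (value 0): max_ending_here = 0, max_so_far = 0

Maximum subarray: [0]
Maximum sum: 0

The maximum subarray is [0] with sum 0. This subarray runs from index 5 to index 5.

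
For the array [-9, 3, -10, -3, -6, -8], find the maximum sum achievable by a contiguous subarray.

Using Kadane's algorithm on [-9, 3, -10, -3, -6, -8]:

Scanning through the array:
Position 1 (value 3): max_ending_here = 3, max_so_far = 3
Position 2 (value -10): max_ending_here = -7, max_so_far = 3
Position 3 (value -3): max_ending_here = -3, max_so_far = 3
Position 4 (value -6): max_ending_here = -6, max_so_far = 3
Position 5 (value -8): max_ending_here = -8, max_so_far = 3

Maximum subarray: [3]
Maximum sum: 3

The maximum subarray is [3] with sum 3. This subarray runs from index 1 to index 1.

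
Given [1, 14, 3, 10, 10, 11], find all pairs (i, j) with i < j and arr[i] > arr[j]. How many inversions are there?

Finding inversions in [1, 14, 3, 10, 10, 11]:

(1, 2): arr[1]=14 > arr[2]=3
(1, 3): arr[1]=14 > arr[3]=10
(1, 4): arr[1]=14 > arr[4]=10
(1, 5): arr[1]=14 > arr[5]=11

Total inversions: 4

The array has 4 inversion(s): (1,2), (1,3), (1,4), (1,5). Each pair (i,j) satisfies i < j and arr[i] > arr[j].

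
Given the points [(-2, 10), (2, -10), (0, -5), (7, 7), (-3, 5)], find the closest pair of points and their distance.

Computing all pairwise distances among 5 points:

d((-2, 10), (2, -10)) = 20.3961
d((-2, 10), (0, -5)) = 15.1327
d((-2, 10), (7, 7)) = 9.4868
d((-2, 10), (-3, 5)) = 5.099 <-- minimum
d((2, -10), (0, -5)) = 5.3852
d((2, -10), (7, 7)) = 17.72
d((2, -10), (-3, 5)) = 15.8114
d((0, -5), (7, 7)) = 13.8924
d((0, -5), (-3, 5)) = 10.4403
d((7, 7), (-3, 5)) = 10.198

Closest pair: (-2, 10) and (-3, 5) with distance 5.099

The closest pair is (-2, 10) and (-3, 5) with Euclidean distance 5.099. For 5 points, brute-force pairwise comparison is shown above. For large n, the divide-and-conquer algorithm (sort by x, recurse on halves, check the dividing strip) achieves O(n log n).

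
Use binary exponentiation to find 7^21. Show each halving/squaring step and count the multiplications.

Computing 7^21 by squaring (build up from 7^1; each line after the first costs one multiplication):

7^1 = 7
7^2 = (7^1)^2 = 7^2 = 49
7^4 = (7^2)^2 = 49^2 = 2401
7^5 = 7 * 7^4 = 7 * 2401 = 16807
7^10 = (7^5)^2 = 16807^2 = 282475249
7^20 = (7^10)^2 = 282475249^2 = 79792266297612001
7^21 = 7 * 7^20 = 7 * 79792266297612001 = 558545864083284007

Result: 558545864083284007
Multiplications needed: 6 (6 lines after 7^1)

7^21 = 558545864083284007. Using exponentiation by squaring, this requires 6 multiplications. The key idea: if the exponent is even, square the half-power; if odd, multiply by the base once.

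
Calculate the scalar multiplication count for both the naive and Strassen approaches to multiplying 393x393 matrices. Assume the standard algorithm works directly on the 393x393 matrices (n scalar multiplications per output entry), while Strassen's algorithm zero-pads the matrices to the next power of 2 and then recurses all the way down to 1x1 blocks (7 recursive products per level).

Matrix multiplication for 393x393 matrices:

Strassen's algorithm requires power-of-2 dimensions. Pad 393x393 to 512x512 (next power of 2).

Standard algorithm: 393^3 = 60698457 multiplications
Strassen's algorithm: 7^(log2(512)) = 7^9 = 40353607 multiplications
Savings: 60698457 - 40353607 = 20344850 multiplications

Standard: 60698457 multiplications (393^3). Strassen: 40353607 multiplications (7^9, after padding to 512x512). Strassen reduces 8 recursive multiplications to 7 at each level.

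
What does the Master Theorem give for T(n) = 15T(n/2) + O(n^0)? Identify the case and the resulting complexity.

Master Theorem for T(n) = 15T(n/2) + O(n^0):

a = 15, b = 2, c = 0
log_b(a) = log_2(15) = 3.9069

Case 1: c = 0 < log_2(15) = 3.9069
T(n) = O(n^(log_2 15))

For T(n) = 15T(n/2) + O(n^0): log_2(15) = 3.9069. This is Case 1 of the Master Theorem (c < log_b(a), work dominated by leaves), giving O(n^(log_2 15)).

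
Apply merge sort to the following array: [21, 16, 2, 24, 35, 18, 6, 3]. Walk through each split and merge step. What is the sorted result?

Merge sort trace:

Split: [21, 16, 2, 24, 35, 18, 6, 3] -> [21, 16, 2, 24] and [35, 18, 6, 3]
  Split: [21, 16, 2, 24] -> [21, 16] and [2, 24]
    Split: [21, 16] -> [21] and [16]
    Merge: [21] + [16] -> [16, 21]
    Split: [2, 24] -> [2] and [24]
    Merge: [2] + [24] -> [2, 24]
  Merge: [16, 21] + [2, 24] -> [2, 16, 21, 24]
  Split: [35, 18, 6, 3] -> [35, 18] and [6, 3]
    Split: [35, 18] -> [35] and [18]
    Merge: [35] + [18] -> [18, 35]
    Split: [6, 3] -> [6] and [3]
    Merge: [6] + [3] -> [3, 6]
  Merge: [18, 35] + [3, 6] -> [3, 6, 18, 35]
Merge: [2, 16, 21, 24] + [3, 6, 18, 35] -> [2, 3, 6, 16, 18, 21, 24, 35]

Final sorted array: [2, 3, 6, 16, 18, 21, 24, 35]

The merge sort proceeds by recursively splitting the array and merging sorted halves.
After all merges, the sorted array is [2, 3, 6, 16, 18, 21, 24, 35].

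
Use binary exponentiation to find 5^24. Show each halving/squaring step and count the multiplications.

Computing 5^24 by squaring (build up from 5^1; each line after the first costs one multiplication):

5^1 = 5
5^2 = (5^1)^2 = 5^2 = 25
5^3 = 5 * 5^2 = 5 * 25 = 125
5^6 = (5^3)^2 = 125^2 = 15625
5^12 = (5^6)^2 = 15625^2 = 244140625
5^24 = (5^12)^2 = 244140625^2 = 59604644775390625

Result: 59604644775390625
Multiplications needed: 5 (5 lines after 5^1)

5^24 = 59604644775390625. Using exponentiation by squaring, this requires 5 multiplications. The key idea: if the exponent is even, square the half-power; if odd, multiply by the base once.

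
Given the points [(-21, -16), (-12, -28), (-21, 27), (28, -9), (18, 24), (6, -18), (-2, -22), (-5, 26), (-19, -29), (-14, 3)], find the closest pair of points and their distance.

Computing all pairwise distances among 10 points:

d((-21, -16), (-12, -28)) = 15.0
d((-21, -16), (-21, 27)) = 43.0
d((-21, -16), (28, -9)) = 49.4975
d((-21, -16), (18, 24)) = 55.8659
d((-21, -16), (6, -18)) = 27.074
d((-21, -16), (-2, -22)) = 19.9249
d((-21, -16), (-5, 26)) = 44.9444
d((-21, -16), (-19, -29)) = 13.1529
d((-21, -16), (-14, 3)) = 20.2485
d((-12, -28), (-21, 27)) = 55.7315
d((-12, -28), (28, -9)) = 44.2832
d((-12, -28), (18, 24)) = 60.0333
d((-12, -28), (6, -18)) = 20.5913
d((-12, -28), (-2, -22)) = 11.6619
d((-12, -28), (-5, 26)) = 54.4518
d((-12, -28), (-19, -29)) = 7.0711 <-- minimum
d((-12, -28), (-14, 3)) = 31.0644
d((-21, 27), (28, -9)) = 60.803
d((-21, 27), (18, 24)) = 39.1152
d((-21, 27), (6, -18)) = 52.4786
d((-21, 27), (-2, -22)) = 52.5547
d((-21, 27), (-5, 26)) = 16.0312
d((-21, 27), (-19, -29)) = 56.0357
d((-21, 27), (-14, 3)) = 25.0
d((28, -9), (18, 24)) = 34.4819
d((28, -9), (6, -18)) = 23.7697
d((28, -9), (-2, -22)) = 32.6956
d((28, -9), (-5, 26)) = 48.1041
d((28, -9), (-19, -29)) = 51.0784
d((28, -9), (-14, 3)) = 43.6807
d((18, 24), (6, -18)) = 43.6807
d((18, 24), (-2, -22)) = 50.1597
d((18, 24), (-5, 26)) = 23.0868
d((18, 24), (-19, -29)) = 64.6375
d((18, 24), (-14, 3)) = 38.2753
d((6, -18), (-2, -22)) = 8.9443
d((6, -18), (-5, 26)) = 45.3542
d((6, -18), (-19, -29)) = 27.313
d((6, -18), (-14, 3)) = 29.0
d((-2, -22), (-5, 26)) = 48.0937
d((-2, -22), (-19, -29)) = 18.3848
d((-2, -22), (-14, 3)) = 27.7308
d((-5, 26), (-19, -29)) = 56.7539
d((-5, 26), (-14, 3)) = 24.6982
d((-19, -29), (-14, 3)) = 32.3883

Closest pair: (-12, -28) and (-19, -29) with distance 7.0711

The closest pair is (-12, -28) and (-19, -29) with Euclidean distance 7.0711. For 10 points, brute-force pairwise comparison is shown above. For large n, the divide-and-conquer algorithm (sort by x, recurse on halves, check the dividing strip) achieves O(n log n).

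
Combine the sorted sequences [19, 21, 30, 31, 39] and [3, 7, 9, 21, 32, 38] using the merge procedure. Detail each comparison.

Merging process:

Compare 19 vs 3: take 3 from right. Merged: [3]
Compare 19 vs 7: take 7 from right. Merged: [3, 7]
Compare 19 vs 9: take 9 from right. Merged: [3, 7, 9]
Compare 19 vs 21: take 19 from left. Merged: [3, 7, 9, 19]
Compare 21 vs 21: take 21 from left. Merged: [3, 7, 9, 19, 21]
Compare 30 vs 21: take 21 from right. Merged: [3, 7, 9, 19, 21, 21]
Compare 30 vs 32: take 30 from left. Merged: [3, 7, 9, 19, 21, 21, 30]
Compare 31 vs 32: take 31 from left. Merged: [3, 7, 9, 19, 21, 21, 30, 31]
Compare 39 vs 32: take 32 from right. Merged: [3, 7, 9, 19, 21, 21, 30, 31, 32]
Compare 39 vs 38: take 38 from right. Merged: [3, 7, 9, 19, 21, 21, 30, 31, 32, 38]
Append remaining from left: [39]. Merged: [3, 7, 9, 19, 21, 21, 30, 31, 32, 38, 39]

Final merged array: [3, 7, 9, 19, 21, 21, 30, 31, 32, 38, 39]
Total comparisons: 10

The merged array is [3, 7, 9, 19, 21, 21, 30, 31, 32, 38, 39], requiring 10 comparisons. The merge step runs in O(n) time where n is the total number of elements.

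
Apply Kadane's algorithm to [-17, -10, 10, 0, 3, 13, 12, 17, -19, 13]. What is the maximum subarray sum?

Using Kadane's algorithm on [-17, -10, 10, 0, 3, 13, 12, 17, -19, 13]:

Scanning through the array:
Position 1 (value -10): max_ending_here = -10, max_so_far = -10
Position 2 (value 10): max_ending_here = 10, max_so_far = 10
Position 3 (value 0): max_ending_here = 10, max_so_far = 10
Position 4 (value 3): max_ending_here = 13, max_so_far = 13
Position 5 (value 13): max_ending_here = 26, max_so_far = 26
Position 6 (value 12): max_ending_here = 38, max_so_far = 38
Position 7 (value 17): max_ending_here = 55, max_so_far = 55
Position 8 (value -19): max_ending_here = 36, max_so_far = 55
Position 9 (value 13): max_ending_here = 49, max_so_far = 55

Maximum subarray: [10, 0, 3, 13, 12, 17]
Maximum sum: 55

The maximum subarray is [10, 0, 3, 13, 12, 17] with sum 55. This subarray runs from index 2 to index 7.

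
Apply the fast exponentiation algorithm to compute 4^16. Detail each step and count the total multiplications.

Computing 4^16 by squaring (build up from 4^1; each line after the first costs one multiplication):

4^1 = 4
4^2 = (4^1)^2 = 4^2 = 16
4^4 = (4^2)^2 = 16^2 = 256
4^8 = (4^4)^2 = 256^2 = 65536
4^16 = (4^8)^2 = 65536^2 = 4294967296

Result: 4294967296
Multiplications needed: 4 (4 lines after 4^1)

4^16 = 4294967296. Using exponentiation by squaring, this requires 4 multiplications. The key idea: if the exponent is even, square the half-power; if odd, multiply by the base once.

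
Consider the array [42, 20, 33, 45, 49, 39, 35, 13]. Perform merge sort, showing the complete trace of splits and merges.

Merge sort trace:

Split: [42, 20, 33, 45, 49, 39, 35, 13] -> [42, 20, 33, 45] and [49, 39, 35, 13]
  Split: [42, 20, 33, 45] -> [42, 20] and [33, 45]
    Split: [42, 20] -> [42] and [20]
    Merge: [42] + [20] -> [20, 42]
    Split: [33, 45] -> [33] and [45]
    Merge: [33] + [45] -> [33, 45]
  Merge: [20, 42] + [33, 45] -> [20, 33, 42, 45]
  Split: [49, 39, 35, 13] -> [49, 39] and [35, 13]
    Split: [49, 39] -> [49] and [39]
    Merge: [49] + [39] -> [39, 49]
    Split: [35, 13] -> [35] and [13]
    Merge: [35] + [13] -> [13, 35]
  Merge: [39, 49] + [13, 35] -> [13, 35, 39, 49]
Merge: [20, 33, 42, 45] + [13, 35, 39, 49] -> [13, 20, 33, 35, 39, 42, 45, 49]

Final sorted array: [13, 20, 33, 35, 39, 42, 45, 49]

The merge sort proceeds by recursively splitting the array and merging sorted halves.
After all merges, the sorted array is [13, 20, 33, 35, 39, 42, 45, 49].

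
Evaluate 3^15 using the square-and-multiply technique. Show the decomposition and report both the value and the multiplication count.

Computing 3^15 by squaring (build up from 3^1; each line after the first costs one multiplication):

3^1 = 3
3^2 = (3^1)^2 = 3^2 = 9
3^3 = 3 * 3^2 = 3 * 9 = 27
3^6 = (3^3)^2 = 27^2 = 729
3^7 = 3 * 3^6 = 3 * 729 = 2187
3^14 = (3^7)^2 = 2187^2 = 4782969
3^15 = 3 * 3^14 = 3 * 4782969 = 14348907

Result: 14348907
Multiplications needed: 6 (6 lines after 3^1)

3^15 = 14348907. Using exponentiation by squaring, this requires 6 multiplications. The key idea: if the exponent is even, square the half-power; if odd, multiply by the base once.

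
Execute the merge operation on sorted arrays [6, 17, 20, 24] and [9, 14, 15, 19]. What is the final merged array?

Merging process:

Compare 6 vs 9: take 6 from left. Merged: [6]
Compare 17 vs 9: take 9 from right. Merged: [6, 9]
Compare 17 vs 14: take 14 from right. Merged: [6, 9, 14]
Compare 17 vs 15: take 15 from right. Merged: [6, 9, 14, 15]
Compare 17 vs 19: take 17 from left. Merged: [6, 9, 14, 15, 17]
Compare 20 vs 19: take 19 from right. Merged: [6, 9, 14, 15, 17, 19]
Append remaining from left: [20, 24]. Merged: [6, 9, 14, 15, 17, 19, 20, 24]

Final merged array: [6, 9, 14, 15, 17, 19, 20, 24]
Total comparisons: 6

The merged array is [6, 9, 14, 15, 17, 19, 20, 24], requiring 6 comparisons. The merge step runs in O(n) time where n is the total number of elements.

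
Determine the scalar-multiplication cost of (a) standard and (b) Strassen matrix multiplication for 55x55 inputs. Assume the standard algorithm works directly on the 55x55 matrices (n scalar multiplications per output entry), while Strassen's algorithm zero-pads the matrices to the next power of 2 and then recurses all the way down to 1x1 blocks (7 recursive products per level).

Matrix multiplication for 55x55 matrices:

Strassen's algorithm requires power-of-2 dimensions. Pad 55x55 to 64x64 (next power of 2).

Standard algorithm: 55^3 = 166375 multiplications
Strassen's algorithm: 7^(log2(64)) = 7^6 = 117649 multiplications
Savings: 166375 - 117649 = 48726 multiplications

Standard: 166375 multiplications (55^3). Strassen: 117649 multiplications (7^6, after padding to 64x64). Strassen reduces 8 recursive multiplications to 7 at each level.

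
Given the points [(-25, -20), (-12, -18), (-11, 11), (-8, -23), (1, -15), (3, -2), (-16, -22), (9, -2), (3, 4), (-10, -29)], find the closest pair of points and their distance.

Computing all pairwise distances among 10 points:

d((-25, -20), (-12, -18)) = 13.1529
d((-25, -20), (-11, 11)) = 34.0147
d((-25, -20), (-8, -23)) = 17.2627
d((-25, -20), (1, -15)) = 26.4764
d((-25, -20), (3, -2)) = 33.2866
d((-25, -20), (-16, -22)) = 9.2195
d((-25, -20), (9, -2)) = 38.4708
d((-25, -20), (3, 4)) = 36.8782
d((-25, -20), (-10, -29)) = 17.4929
d((-12, -18), (-11, 11)) = 29.0172
d((-12, -18), (-8, -23)) = 6.4031
d((-12, -18), (1, -15)) = 13.3417
d((-12, -18), (3, -2)) = 21.9317
d((-12, -18), (-16, -22)) = 5.6569 <-- minimum
d((-12, -18), (9, -2)) = 26.4008
d((-12, -18), (3, 4)) = 26.6271
d((-12, -18), (-10, -29)) = 11.1803
d((-11, 11), (-8, -23)) = 34.1321
d((-11, 11), (1, -15)) = 28.6356
d((-11, 11), (3, -2)) = 19.105
d((-11, 11), (-16, -22)) = 33.3766
d((-11, 11), (9, -2)) = 23.8537
d((-11, 11), (3, 4)) = 15.6525
d((-11, 11), (-10, -29)) = 40.0125
d((-8, -23), (1, -15)) = 12.0416
d((-8, -23), (3, -2)) = 23.7065
d((-8, -23), (-16, -22)) = 8.0623
d((-8, -23), (9, -2)) = 27.0185
d((-8, -23), (3, 4)) = 29.1548
d((-8, -23), (-10, -29)) = 6.3246
d((1, -15), (3, -2)) = 13.1529
d((1, -15), (-16, -22)) = 18.3848
d((1, -15), (9, -2)) = 15.2643
d((1, -15), (3, 4)) = 19.105
d((1, -15), (-10, -29)) = 17.8045
d((3, -2), (-16, -22)) = 27.5862
d((3, -2), (9, -2)) = 6.0
d((3, -2), (3, 4)) = 6.0
d((3, -2), (-10, -29)) = 29.9666
d((-16, -22), (9, -2)) = 32.0156
d((-16, -22), (3, 4)) = 32.2025
d((-16, -22), (-10, -29)) = 9.2195
d((9, -2), (3, 4)) = 8.4853
d((9, -2), (-10, -29)) = 33.0151
d((3, 4), (-10, -29)) = 35.4683

Closest pair: (-12, -18) and (-16, -22) with distance 5.6569

The closest pair is (-12, -18) and (-16, -22) with Euclidean distance 5.6569. For 10 points, brute-force pairwise comparison is shown above. For large n, the divide-and-conquer algorithm (sort by x, recurse on halves, check the dividing strip) achieves O(n log n).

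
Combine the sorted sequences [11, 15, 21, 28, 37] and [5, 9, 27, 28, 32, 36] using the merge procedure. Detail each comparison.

Merging process:

Compare 11 vs 5: take 5 from right. Merged: [5]
Compare 11 vs 9: take 9 from right. Merged: [5, 9]
Compare 11 vs 27: take 11 from left. Merged: [5, 9, 11]
Compare 15 vs 27: take 15 from left. Merged: [5, 9, 11, 15]
Compare 21 vs 27: take 21 from left. Merged: [5, 9, 11, 15, 21]
Compare 28 vs 27: take 27 from right. Merged: [5, 9, 11, 15, 21, 27]
Compare 28 vs 28: take 28 from left. Merged: [5, 9, 11, 15, 21, 27, 28]
Compare 37 vs 28: take 28 from right. Merged: [5, 9, 11, 15, 21, 27, 28, 28]
Compare 37 vs 32: take 32 from right. Merged: [5, 9, 11, 15, 21, 27, 28, 28, 32]
Compare 37 vs 36: take 36 from right. Merged: [5, 9, 11, 15, 21, 27, 28, 28, 32, 36]
Append remaining from left: [37]. Merged: [5, 9, 11, 15, 21, 27, 28, 28, 32, 36, 37]

Final merged array: [5, 9, 11, 15, 21, 27, 28, 28, 32, 36, 37]
Total comparisons: 10

The merged array is [5, 9, 11, 15, 21, 27, 28, 28, 32, 36, 37], requiring 10 comparisons. The merge step runs in O(n) time where n is the total number of elements.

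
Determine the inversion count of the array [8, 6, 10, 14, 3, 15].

Finding inversions in [8, 6, 10, 14, 3, 15]:

(0, 1): arr[0]=8 > arr[1]=6
(0, 4): arr[0]=8 > arr[4]=3
(1, 4): arr[1]=6 > arr[4]=3
(2, 4): arr[2]=10 > arr[4]=3
(3, 4): arr[3]=14 > arr[4]=3

Total inversions: 5

The array has 5 inversion(s): (0,1), (0,4), (1,4), (2,4), (3,4). Each pair (i,j) satisfies i < j and arr[i] > arr[j].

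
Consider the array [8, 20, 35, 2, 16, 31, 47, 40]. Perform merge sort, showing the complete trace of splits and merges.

Merge sort trace:

Split: [8, 20, 35, 2, 16, 31, 47, 40] -> [8, 20, 35, 2] and [16, 31, 47, 40]
  Split: [8, 20, 35, 2] -> [8, 20] and [35, 2]
    Split: [8, 20] -> [8] and [20]
    Merge: [8] + [20] -> [8, 20]
    Split: [35, 2] -> [35] and [2]
    Merge: [35] + [2] -> [2, 35]
  Merge: [8, 20] + [2, 35] -> [2, 8, 20, 35]
  Split: [16, 31, 47, 40] -> [16, 31] and [47, 40]
    Split: [16, 31] -> [16] and [31]
    Merge: [16] + [31] -> [16, 31]
    Split: [47, 40] -> [47] and [40]
    Merge: [47] + [40] -> [40, 47]
  Merge: [16, 31] + [40, 47] -> [16, 31, 40, 47]
Merge: [2, 8, 20, 35] + [16, 31, 40, 47] -> [2, 8, 16, 20, 31, 35, 40, 47]

Final sorted array: [2, 8, 16, 20, 31, 35, 40, 47]

The merge sort proceeds by recursively splitting the array and merging sorted halves.
After all merges, the sorted array is [2, 8, 16, 20, 31, 35, 40, 47].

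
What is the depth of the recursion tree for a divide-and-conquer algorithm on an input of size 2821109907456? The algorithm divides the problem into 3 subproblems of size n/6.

For divide and conquer with division factor 6:

Problem sizes at each level:
Level 0: 2821109907456
Level 1: 470184984576
Level 2: 78364164096
Level 3: 13060694016
Level 4: 2176782336
Level 5: 362797056
Level 6: 60466176
Level 7: 10077696
Level 8: 1679616
Level 9: 279936
Level 10: 46656
Level 11: 7776
Level 12: 1296
Level 13: 216
Level 14: 36
Level 15: 6
Level 16: 1

The root is level 0 and the size-1 base case is level 16 (the tree spans levels 0 through 16, i.e. 17 levels counting the root), so the depth is the number of divisions: log_6(2821109907456) = 16

The recursion tree depth is log_6(2821109907456) = 16. At each level, the problem size is divided by 6, so it takes 16 divisions to reduce to a base case of size 1. The algorithm makes 3 recursive calls at each level.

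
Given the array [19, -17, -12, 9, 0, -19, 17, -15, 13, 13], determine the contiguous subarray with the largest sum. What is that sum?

Using Kadane's algorithm on [19, -17, -12, 9, 0, -19, 17, -15, 13, 13]:

Scanning through the array:
Position 1 (value -17): max_ending_here = 2, max_so_far = 19
Position 2 (value -12): max_ending_here = -10, max_so_far = 19
Position 3 (value 9): max_ending_here = 9, max_so_far = 19
Position 4 (value 0): max_ending_here = 9, max_so_far = 19
Position 5 (value -19): max_ending_here = -10, max_so_far = 19
Position 6 (value 17): max_ending_here = 17, max_so_far = 19
Position 7 (value -15): max_ending_here = 2, max_so_far = 19
Position 8 (value 13): max_ending_here = 15, max_so_far = 19
Position 9 (value 13): max_ending_here = 28, max_so_far = 28

Maximum subarray: [17, -15, 13, 13]
Maximum sum: 28

The maximum subarray is [17, -15, 13, 13] with sum 28. This subarray runs from index 6 to index 9.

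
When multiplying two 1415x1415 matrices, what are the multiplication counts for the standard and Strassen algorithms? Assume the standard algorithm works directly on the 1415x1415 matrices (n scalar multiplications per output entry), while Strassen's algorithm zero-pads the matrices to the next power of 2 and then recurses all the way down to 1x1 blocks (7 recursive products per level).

Matrix multiplication for 1415x1415 matrices:

Strassen's algorithm requires power-of-2 dimensions. Pad 1415x1415 to 2048x2048 (next power of 2).

Standard algorithm: 1415^3 = 2833148375 multiplications
Strassen's algorithm: 7^(log2(2048)) = 7^11 = 1977326743 multiplications
Savings: 2833148375 - 1977326743 = 855821632 multiplications

Standard: 2833148375 multiplications (1415^3). Strassen: 1977326743 multiplications (7^11, after padding to 2048x2048). Strassen reduces 8 recursive multiplications to 7 at each level.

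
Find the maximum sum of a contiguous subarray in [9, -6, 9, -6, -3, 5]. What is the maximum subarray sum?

Using Kadane's algorithm on [9, -6, 9, -6, -3, 5]:

Scanning through the array:
Position 1 (value -6): max_ending_here = 3, max_so_far = 9
Position 2 (value 9): max_ending_here = 12, max_so_far = 12
Position 3 (value -6): max_ending_here = 6, max_so_far = 12
Position 4 (value -3): max_ending_here = 3, max_so_far = 12
Position 5 (value 5): max_ending_here = 8, max_so_far = 12

Maximum subarray: [9, -6, 9]
Maximum sum: 12

The maximum subarray is [9, -6, 9] with sum 12. This subarray runs from index 0 to index 2.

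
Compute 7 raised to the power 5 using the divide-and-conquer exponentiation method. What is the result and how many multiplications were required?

Computing 7^5 by squaring (build up from 7^1; each line after the first costs one multiplication):

7^1 = 7
7^2 = (7^1)^2 = 7^2 = 49
7^4 = (7^2)^2 = 49^2 = 2401
7^5 = 7 * 7^4 = 7 * 2401 = 16807

Result: 16807
Multiplications needed: 3 (3 lines after 7^1)

7^5 = 16807. Using exponentiation by squaring, this requires 3 multiplications. The key idea: if the exponent is even, square the half-power; if odd, multiply by the base once.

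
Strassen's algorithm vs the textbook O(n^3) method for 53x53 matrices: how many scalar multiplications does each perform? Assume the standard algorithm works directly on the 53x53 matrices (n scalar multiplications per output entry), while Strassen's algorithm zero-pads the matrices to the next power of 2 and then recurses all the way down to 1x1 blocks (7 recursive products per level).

Matrix multiplication for 53x53 matrices:

Strassen's algorithm requires power-of-2 dimensions. Pad 53x53 to 64x64 (next power of 2).

Standard algorithm: 53^3 = 148877 multiplications
Strassen's algorithm: 7^(log2(64)) = 7^6 = 117649 multiplications
Savings: 148877 - 117649 = 31228 multiplications

Standard: 148877 multiplications (53^3). Strassen: 117649 multiplications (7^6, after padding to 64x64). Strassen reduces 8 recursive multiplications to 7 at each level.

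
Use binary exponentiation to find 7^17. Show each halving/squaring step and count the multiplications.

Computing 7^17 by squaring (build up from 7^1; each line after the first costs one multiplication):

7^1 = 7
7^2 = (7^1)^2 = 7^2 = 49
7^4 = (7^2)^2 = 49^2 = 2401
7^8 = (7^4)^2 = 2401^2 = 5764801
7^16 = (7^8)^2 = 5764801^2 = 33232930569601
7^17 = 7 * 7^16 = 7 * 33232930569601 = 232630513987207

Result: 232630513987207
Multiplications needed: 5 (5 lines after 7^1)

7^17 = 232630513987207. Using exponentiation by squaring, this requires 5 multiplications. The key idea: if the exponent is even, square the half-power; if odd, multiply by the base once.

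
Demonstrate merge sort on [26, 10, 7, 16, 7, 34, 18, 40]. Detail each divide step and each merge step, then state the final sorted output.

Merge sort trace:

Split: [26, 10, 7, 16, 7, 34, 18, 40] -> [26, 10, 7, 16] and [7, 34, 18, 40]
  Split: [26, 10, 7, 16] -> [26, 10] and [7, 16]
    Split: [26, 10] -> [26] and [10]
    Merge: [26] + [10] -> [10, 26]
    Split: [7, 16] -> [7] and [16]
    Merge: [7] + [16] -> [7, 16]
  Merge: [10, 26] + [7, 16] -> [7, 10, 16, 26]
  Split: [7, 34, 18, 40] -> [7, 34] and [18, 40]
    Split: [7, 34] -> [7] and [34]
    Merge: [7] + [34] -> [7, 34]
    Split: [18, 40] -> [18] and [40]
    Merge: [18] + [40] -> [18, 40]
  Merge: [7, 34] + [18, 40] -> [7, 18, 34, 40]
Merge: [7, 10, 16, 26] + [7, 18, 34, 40] -> [7, 7, 10, 16, 18, 26, 34, 40]

Final sorted array: [7, 7, 10, 16, 18, 26, 34, 40]

The merge sort proceeds by recursively splitting the array and merging sorted halves.
After all merges, the sorted array is [7, 7, 10, 16, 18, 26, 34, 40].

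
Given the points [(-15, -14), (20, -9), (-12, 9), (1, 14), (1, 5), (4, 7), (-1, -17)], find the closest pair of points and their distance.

Computing all pairwise distances among 7 points:

d((-15, -14), (20, -9)) = 35.3553
d((-15, -14), (-12, 9)) = 23.1948
d((-15, -14), (1, 14)) = 32.249
d((-15, -14), (1, 5)) = 24.8395
d((-15, -14), (4, 7)) = 28.3196
d((-15, -14), (-1, -17)) = 14.3178
d((20, -9), (-12, 9)) = 36.7151
d((20, -9), (1, 14)) = 29.8329
d((20, -9), (1, 5)) = 23.6008
d((20, -9), (4, 7)) = 22.6274
d((20, -9), (-1, -17)) = 22.4722
d((-12, 9), (1, 14)) = 13.9284
d((-12, 9), (1, 5)) = 13.6015
d((-12, 9), (4, 7)) = 16.1245
d((-12, 9), (-1, -17)) = 28.2312
d((1, 14), (1, 5)) = 9.0
d((1, 14), (4, 7)) = 7.6158
d((1, 14), (-1, -17)) = 31.0644
d((1, 5), (4, 7)) = 3.6056 <-- minimum
d((1, 5), (-1, -17)) = 22.0907
d((4, 7), (-1, -17)) = 24.5153

Closest pair: (1, 5) and (4, 7) with distance 3.6056

The closest pair is (1, 5) and (4, 7) with Euclidean distance 3.6056. For 7 points, brute-force pairwise comparison is shown above. For large n, the divide-and-conquer algorithm (sort by x, recurse on halves, check the dividing strip) achieves O(n log n).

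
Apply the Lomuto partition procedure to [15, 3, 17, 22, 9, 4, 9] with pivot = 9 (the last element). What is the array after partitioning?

Lomuto partition with pivot = 9:

Initial array: [15, 3, 17, 22, 9, 4, 9]

arr[0]=15 > 9: no swap
arr[1]=3 <= 9: swap with position 0, array becomes [3, 15, 17, 22, 9, 4, 9]
arr[2]=17 > 9: no swap
arr[3]=22 > 9: no swap
arr[4]=9 <= 9: swap with position 1, array becomes [3, 9, 17, 22, 15, 4, 9]
arr[5]=4 <= 9: swap with position 2, array becomes [3, 9, 4, 22, 15, 17, 9]

Place pivot at position 3: [3, 9, 4, 9, 15, 17, 22]
Pivot position: 3

After partitioning with pivot 9, the array becomes [3, 9, 4, 9, 15, 17, 22]. The pivot is placed at index 3. All elements to the left of the pivot are <= 9, and all elements to the right are > 9.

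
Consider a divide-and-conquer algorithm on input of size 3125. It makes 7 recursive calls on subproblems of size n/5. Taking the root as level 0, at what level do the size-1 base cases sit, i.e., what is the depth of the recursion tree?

For divide and conquer with division factor 5:

Problem sizes at each level:
Level 0: 3125
Level 1: 625
Level 2: 125
Level 3: 25
Level 4: 5
Level 5: 1

The root is level 0 and the size-1 base case is level 5 (the tree spans levels 0 through 5, i.e. 6 levels counting the root), so the depth is the number of divisions: log_5(3125) = 5

The recursion tree depth is log_5(3125) = 5. At each level, the problem size is divided by 5, so it takes 5 divisions to reduce to a base case of size 1. The algorithm makes 7 recursive calls at each level.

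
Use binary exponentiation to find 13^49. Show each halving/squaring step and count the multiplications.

Computing 13^49 by squaring (build up from 13^1; each line after the first costs one multiplication):

13^1 = 13
13^2 = (13^1)^2 = 13^2 = 169
13^3 = 13 * 13^2 = 13 * 169 = 2197
13^6 = (13^3)^2 = 2197^2 = 4826809
13^12 = (13^6)^2 = 4826809^2 = 23298085122481
13^24 = (13^12)^2 = 23298085122481^2 = 542800770374370512771595361
13^48 = (13^24)^2 = 542800770374370512771595361^2 = 294632676319010105335586872991323185304149065116720321
13^49 = 13 * 13^48 = 13 * 294632676319010105335586872991323185304149065116720321 = 3830224792147131369362629348887201408953937846517364173

Result: 3830224792147131369362629348887201408953937846517364173
Multiplications needed: 7 (7 lines after 13^1)

13^49 = 3830224792147131369362629348887201408953937846517364173. Using exponentiation by squaring, this requires 7 multiplications. The key idea: if the exponent is even, square the half-power; if odd, multiply by the base once.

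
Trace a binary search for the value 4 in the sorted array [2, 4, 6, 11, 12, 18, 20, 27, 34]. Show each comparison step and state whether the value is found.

Binary search for 4 in [2, 4, 6, 11, 12, 18, 20, 27, 34]:

lo=0, hi=8, mid=4, arr[mid]=12 -> 12 > 4, search left half
lo=0, hi=3, mid=1, arr[mid]=4 -> Found target at index 1!

Binary search finds 4 at index 1 after 2 comparisons. The search repeatedly halves the search space by comparing with the middle element.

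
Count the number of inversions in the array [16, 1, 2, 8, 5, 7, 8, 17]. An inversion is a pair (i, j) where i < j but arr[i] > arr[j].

Finding inversions in [16, 1, 2, 8, 5, 7, 8, 17]:

(0, 1): arr[0]=16 > arr[1]=1
(0, 2): arr[0]=16 > arr[2]=2
(0, 3): arr[0]=16 > arr[3]=8
(0, 4): arr[0]=16 > arr[4]=5
(0, 5): arr[0]=16 > arr[5]=7
(0, 6): arr[0]=16 > arr[6]=8
(3, 4): arr[3]=8 > arr[4]=5
(3, 5): arr[3]=8 > arr[5]=7

Total inversions: 8

The array has 8 inversion(s): (0,1), (0,2), (0,3), (0,4), (0,5), (0,6), (3,4), (3,5). Each pair (i,j) satisfies i < j and arr[i] > arr[j].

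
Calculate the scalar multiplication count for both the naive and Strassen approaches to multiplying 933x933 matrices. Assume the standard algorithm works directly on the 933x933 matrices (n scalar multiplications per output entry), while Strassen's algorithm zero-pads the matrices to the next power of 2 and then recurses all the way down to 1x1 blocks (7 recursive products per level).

Matrix multiplication for 933x933 matrices:

Strassen's algorithm requires power-of-2 dimensions. Pad 933x933 to 1024x1024 (next power of 2).

Standard algorithm: 933^3 = 812166237 multiplications
Strassen's algorithm: 7^(log2(1024)) = 7^10 = 282475249 multiplications
Savings: 812166237 - 282475249 = 529690988 multiplications

Standard: 812166237 multiplications (933^3). Strassen: 282475249 multiplications (7^10, after padding to 1024x1024). Strassen reduces 8 recursive multiplications to 7 at each level.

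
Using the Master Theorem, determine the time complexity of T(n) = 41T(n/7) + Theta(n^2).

Master Theorem for T(n) = 41T(n/7) + O(n^2):

a = 41, b = 7, c = 2
log_b(a) = log_7(41) = 1.9084

Case 3: c = 2 > log_7(41) = 1.9084
T(n) = O(n^2) = O(n^2)

For T(n) = 41T(n/7) + O(n^2): log_7(41) = 1.9084. This is Case 3 of the Master Theorem (c > log_b(a), work dominated by root), giving O(n^2).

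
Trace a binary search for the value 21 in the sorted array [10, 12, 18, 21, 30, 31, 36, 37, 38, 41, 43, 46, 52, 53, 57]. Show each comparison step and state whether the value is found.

Binary search for 21 in [10, 12, 18, 21, 30, 31, 36, 37, 38, 41, 43, 46, 52, 53, 57]:

lo=0, hi=14, mid=7, arr[mid]=37 -> 37 > 21, search left half
lo=0, hi=6, mid=3, arr[mid]=21 -> Found target at index 3!

Binary search finds 21 at index 3 after 2 comparisons. The search repeatedly halves the search space by comparing with the middle element.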